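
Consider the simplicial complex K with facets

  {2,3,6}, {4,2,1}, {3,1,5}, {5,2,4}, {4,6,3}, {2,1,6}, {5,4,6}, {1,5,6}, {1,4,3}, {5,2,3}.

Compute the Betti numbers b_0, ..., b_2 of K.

Fix the vertex order 1 < 2 < 3 < 4 < 5 < 6 and write every simplex with vertices in increasing order. Then dim K = 2 and the simplices of K are:

  0-simplices (6): [1], [2], [3], [4], [5], [6]
  1-simplices (15): [1,2], [1,3], [1,4], [1,5], [1,6], [2,3], [2,4], [2,5], [2,6], [3,4], [3,5], [3,6], [4,5], [4,6], [5,6]
  2-simplices (10): [1,2,4], [1,2,6], [1,3,4], [1,3,5], [1,5,6], [2,3,5], [2,3,6], [2,4,5], [3,4,6], [4,5,6]

so the chain groups are C_0 ≅ Z^6, C_1 ≅ Z^15, C_2 ≅ Z^10.

The boundary map ∂_1: C_1 → C_0 maps an edge to its endpoints' difference, ∂[p,q] = q − p. For instance
  ∂[1,4] = [4] − [1].
The resulting 6×15 matrix has rank 5, and its Smith normal form has invariant factors (1,1,1,1,1).

Boundary ∂_2: C_2 → C_1 acts by ∂[p,q,r] = [q,r] − [p,r] + [p,q]. For instance
  ∂[2,3,5] = [3,5] − [2,5] + [2,3],
  ∂[1,3,5] = [3,5] − [1,5] + [1,3].
This gives a 15×10 integer matrix of rank 10; reducing to Smith normal form yields diagonal entries (1,1,1,1,1,1,1,1,1,2).

From H_k ≅ ker(∂_k) / im(∂_{k+1}) we obtain:

  H_0: rank C_0 − rank ∂_1 = 6 − 5 = 1, and the invariant factors of ∂_1 are all 1, so H_0 ≅ Z.
  H_1: rank ker ∂_1 − rank ∂_2 = (15 − 5) − 10 = 0, and ∂_2 has invariant factor 2 > 1, so H_1 ≅ Z/2.
  H_2: rank ker ∂_2 − rank ∂_3 = (10 − 10) − 0 = 0, and there is no ∂_3, so H_2 ≅ 0.

As a check, the Euler characteristic is 6 − 15 + 10 = 1, which agrees with 1 − 0 + 0 = 1.

Hence the Betti numbers are b_0 = 1, b_1 = 0, b_2 = 0.

b_0 = 1, b_1 = 0, b_2 = 0.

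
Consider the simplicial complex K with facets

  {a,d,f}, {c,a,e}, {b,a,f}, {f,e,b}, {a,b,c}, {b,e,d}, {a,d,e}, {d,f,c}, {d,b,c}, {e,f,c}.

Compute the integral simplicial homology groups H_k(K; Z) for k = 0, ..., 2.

We work with the vertex ordering a < b < c < d < e < f. The simplices of K, each written with vertices in increasing order, are:

  0-simplices (6): a, b, c, d, e, f
  1-simplices (15): ab, ac, ad, ae, af, bc, bd, be, bf, cd, ce, cf, de, df, ef
  2-simplices (10): abc, abf, ace, ade, adf, bcd, bde, bef, cdf, cef

so the chain groups are C_0 ≅ Z^6, C_1 ≅ Z^15, C_2 ≅ Z^10.

∂_1: C_1 → C_0 maps an edge to its endpoints' difference, ∂[p,q] = q − p. For instance
  ∂bc = c − b.
The 6×15 boundary matrix has rank 5 and Smith normal form diag(1,1,1,1,1).

Boundary ∂_2: C_2 → C_1 acts by ∂[p,q,r] = [q,r] − [p,r] + [p,q]. For instance
  ∂ade = de − ae + ad,
  ∂bef = ef − bf + be.
As a 15×10 matrix over Z this has rank 10, with invariant factors (1,1,1,1,1,1,1,1,1,2).

Reading off H_k = ker ∂_k / im ∂_{k+1}:

  H_0: rank C_0 − rank ∂_1 = 6 − 5 = 1, and the invariant factors of ∂_1 are all 1, so H_0 = Z.
  H_1: rank ker ∂_1 − rank ∂_2 = (15 − 5) − 10 = 0, and ∂_2 has invariant factor 2 > 1, so H_1 = Z/2Z.
  H_2: rank ker ∂_2 − rank ∂_3 = (10 − 10) − 0 = 0, and there is no ∂_3, so H_2 = 0.

H_0 ≅ Z,  H_1 ≅ Z/2Z,  H_2 = 0.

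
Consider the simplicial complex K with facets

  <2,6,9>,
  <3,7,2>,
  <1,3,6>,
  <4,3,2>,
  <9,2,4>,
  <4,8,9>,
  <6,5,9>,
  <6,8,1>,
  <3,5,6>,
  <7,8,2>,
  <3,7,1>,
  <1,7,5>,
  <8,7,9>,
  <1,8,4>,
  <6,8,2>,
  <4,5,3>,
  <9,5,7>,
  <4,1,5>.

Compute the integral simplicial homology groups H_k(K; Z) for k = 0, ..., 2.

H_0 = Z,  H_1 = Z ⊕ Z/2,  H_2 = 0.

We work with the vertex ordering 1 < 2 < 3 < 4 < 5 < 6 < 7 < 8 < 9. The simplices of K, each written with vertices in increasing order, are:

  0-simplices (9): [1], [2], [3], [4], [5], [6], [7], [8], [9]
  1-simplices (27): (27 of them)
  2-simplices (18): [1,3,6], [1,3,7], [1,4,5], [1,4,8], [1,5,7], [1,6,8], [2,3,4], [2,3,7], [2,4,9], [2,6,8], [2,6,9], [2,7,8], [3,4,5], [3,5,6], [4,8,9], [5,6,9], [5,7,9], [7,8,9]

so the chain groups are C_0 ≅ Z^9, C_1 ≅ Z^27, C_2 ≅ Z^18.

The boundary map ∂_1: C_1 → C_0 sends each edge [p,q] (with p < q) to q − p. For instance
  ∂[2,9] = [9] − [2].
The 9×27 boundary matrix has rank 8 and Smith normal form diag(1,1,1,1,1,1,1,1).

The boundary map ∂_2: C_2 → C_1 acts by ∂[p,q,r] = [q,r] − [p,r] + [p,q]. For instance
  ∂[3,4,5] = [4,5] − [3,5] + [3,4],
  ∂[1,5,7] = [5,7] − [1,7] + [1,5].
The resulting 27×18 matrix has rank 18, and its Smith normal form has invariant factors (1,1,1,1,1,1,1,1,1,1,1,1,1,1,1,1,1,2).

Reading off H_k = ker ∂_k / im ∂_{k+1}:

  H_0: rank C_0 − rank ∂_1 = 9 − 8 = 1, and the invariant factors of ∂_1 are all 1, so H_0 = Z.
  H_1: rank ker ∂_1 − rank ∂_2 = (27 − 8) − 18 = 1, and ∂_2 has invariant factor 2 > 1, so H_1 = Z ⊕ Z/2.
  H_2: rank ker ∂_2 − rank ∂_3 = (18 − 18) − 0 = 0, and there is no ∂_3, so H_2 = 0.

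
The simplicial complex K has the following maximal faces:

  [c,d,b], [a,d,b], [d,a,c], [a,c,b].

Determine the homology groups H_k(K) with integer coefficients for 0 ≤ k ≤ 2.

Fix the vertex order a < b < c < d and write every simplex with vertices in increasing order. Then dim K = 2 and the simplices of K are:

  0-simplices (4): a, b, c, d
  1-simplices (6): ab, ac, ad, bc, bd, cd
  2-simplices (4): abc, abd, acd, bcd

so the chain groups are C_0 ≅ Z^4, C_1 ≅ Z^6, C_2 ≅ Z^4.

The boundary map ∂_1: C_1 → C_0 sends each edge [p,q] (with p < q) to q − p.
The 4×6 boundary matrix has rank 3 and Smith normal form diag(1,1,1).

Boundary ∂_2: C_2 → C_1 maps a triangle to the signed sum of its edges. For instance
  ∂bcd = cd − bd + bc,
  ∂abc = bc − ac + ab.
The resulting 6×4 matrix has rank 3, and its Smith normal form has invariant factors (1,1,1).

From H_k ≅ ker(∂_k) / im(∂_{k+1}) we obtain:

  H_0: rank C_0 − rank ∂_1 = 4 − 3 = 1, and the invariant factors of ∂_1 are all 1, so H_0 = Z.
  H_1: rank ker ∂_1 − rank ∂_2 = (6 − 3) − 3 = 0, and the invariant factors of ∂_2 are all 1, so H_1 = 0.
  H_2: rank ker ∂_2 − rank ∂_3 = (4 − 3) − 0 = 1, and there is no ∂_3, so H_2 = Z.

H_0 ≅ Z,  H_1 = 0,  H_2 ≅ Z.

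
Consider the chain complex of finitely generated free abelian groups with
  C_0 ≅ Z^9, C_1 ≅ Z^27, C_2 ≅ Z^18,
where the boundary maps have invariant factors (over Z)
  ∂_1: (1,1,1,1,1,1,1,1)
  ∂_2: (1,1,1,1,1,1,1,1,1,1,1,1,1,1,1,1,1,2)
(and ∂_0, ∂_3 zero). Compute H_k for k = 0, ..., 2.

H_0: b_0 = 9 − 0 − 8 = 1; torsion from ∂_1 factors > 1: none. So H_0 = Z.
H_1: b_1 = 27 − 8 − 18 = 1; torsion from ∂_2 factors > 1: [2]. So H_1 = Z × Z/2.
H_2: b_2 = 18 − 18 − 0 = 0; torsion from ∂_3 factors > 1: none. So H_2 = 0.

H_0 = Z,  H_1 = Z × Z/2,  H_2 = 0.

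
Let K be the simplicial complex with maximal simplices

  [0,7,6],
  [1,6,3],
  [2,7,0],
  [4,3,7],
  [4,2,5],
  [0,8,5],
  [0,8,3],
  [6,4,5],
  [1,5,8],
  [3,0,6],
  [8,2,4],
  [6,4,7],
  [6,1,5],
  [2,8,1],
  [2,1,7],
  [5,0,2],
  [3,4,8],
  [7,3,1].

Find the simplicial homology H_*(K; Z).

H_0 = Z,  H_1 = Z ⊕ Z_2,  H_2 = 0.

Take the total order 0 < 1 < 2 < 3 < 4 < 5 < 6 < 7 < 8 on the vertex set. Then K (dimension 2) consists of the simplices:

  0-simplices (9): [0], [1], [2], [3], [4], [5], [6], [7], [8]
  1-simplices (27): (27 of them)
  2-simplices (18): [0,2,5], [0,2,7], [0,3,6], [0,3,8], [0,5,8], [0,6,7], [1,2,7], [1,2,8], [1,3,6], [1,3,7], [1,5,6], [1,5,8], [2,4,5], [2,4,8], [3,4,7], [3,4,8], [4,5,6], [4,6,7]

so the chain groups are C_0 ≅ Z^9, C_1 ≅ Z^27, C_2 ≅ Z^18.

The boundary map ∂_1: C_1 → C_0 sends each edge [p,q] (with p < q) to q − p. For instance
  ∂[4,5] = [5] − [4].
This gives a 9×27 integer matrix of rank 8; reducing to Smith normal form yields diagonal entries (1,1,1,1,1,1,1,1).

The boundary map ∂_2: C_2 → C_1 maps a triangle to the signed sum of its edges. For instance
  ∂[0,2,5] = [2,5] − [0,5] + [0,2],
  ∂[0,3,6] = [3,6] − [0,6] + [0,3].
As a 27×18 matrix over Z this has rank 18, with invariant factors (1,1,1,1,1,1,1,1,1,1,1,1,1,1,1,1,1,2).

Now H_k = ker ∂_k / im ∂_{k+1}, so:

  H_0: rank C_0 − rank ∂_1 = 9 − 8 = 1, and the invariant factors of ∂_1 are all 1, so H_0 ≅ Z.
  H_1: rank ker ∂_1 − rank ∂_2 = (27 − 8) − 18 = 1, and ∂_2 has invariant factor 2 > 1, so H_1 ≅ Z ⊕ Z_2.
  H_2: rank ker ∂_2 − rank ∂_3 = (18 − 18) − 0 = 0, and there is no ∂_3, so H_2 ≅ 0.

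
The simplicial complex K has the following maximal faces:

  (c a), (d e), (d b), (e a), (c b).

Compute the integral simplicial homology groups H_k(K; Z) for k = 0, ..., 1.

We work with the vertex ordering a < b < c < d < e. The simplices of K, each written with vertices in increasing order, are:

  0-simplices (5): a, b, c, d, e
  1-simplices (5): ac, ae, bc, bd, de

giving chain groups C_0 ≅ Z^5, C_1 ≅ Z^5.

The boundary map ∂_1: C_1 → C_0 is given by ∂[p,q] = [q] − [p].
As a 5×5 matrix over Z this has rank 4, with invariant factors (1,1,1,1).

Reading off H_k = ker ∂_k / im ∂_{k+1}:

  H_0: rank C_0 − rank ∂_1 = 5 − 4 = 1, and the invariant factors of ∂_1 are all 1, so H_0 = Z.
  H_1: rank ker ∂_1 − rank ∂_2 = (5 − 4) − 0 = 1, and there is no ∂_2, so H_1 = Z.

As a check, the Euler characteristic is 5 − 5 = 0, which agrees with 1 − 1 = 0.

H_0 ≅ Z,  H_1 ≅ Z.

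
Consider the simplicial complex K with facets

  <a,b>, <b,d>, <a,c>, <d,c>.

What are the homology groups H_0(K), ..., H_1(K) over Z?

Fix the vertex order a < b < c < d and write every simplex with vertices in increasing order. Then dim K = 1 and the simplices of K are:

  0-simplices (4): a, b, c, d
  1-simplices (4): ab, ac, bd, cd

Hence C_0 ≅ Z^4, C_1 ≅ Z^4.

Boundary ∂_1: C_1 → C_0 maps an edge to its endpoints' difference, ∂[p,q] = q − p.
As a 4×4 matrix over Z this has rank 3, with invariant factors (1,1,1).

Now H_k = ker ∂_k / im ∂_{k+1}, so:

  H_0: rank C_0 − rank ∂_1 = 4 − 3 = 1, and the invariant factors of ∂_1 are all 1, so H_0 ≅ Z.
  H_1: rank ker ∂_1 − rank ∂_2 = (4 − 3) − 0 = 1, and there is no ∂_2, so H_1 ≅ Z.

As a check, the Euler characteristic is 4 − 4 = 0, which agrees with 1 − 1 = 0.

H_0 = Z,  H_1 = Z.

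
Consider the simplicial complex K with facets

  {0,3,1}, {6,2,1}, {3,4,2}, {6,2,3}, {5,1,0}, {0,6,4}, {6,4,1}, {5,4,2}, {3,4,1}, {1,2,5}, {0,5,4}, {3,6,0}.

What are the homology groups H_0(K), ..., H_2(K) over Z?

H_0 ≅ Z,  H_1 ≅ Z/2Z,  H_2 = 0.

K has 7 vertices, 18 edges, 12 triangles.
rank ∂_0 = 0, rank ∂_1 = 6 ⇒ b_0 = 7 − 0 − 6 = 1; all invariant factors of ∂_1 are 1 so no torsion. So H_0 ≅ Z.
rank ∂_1 = 6, rank ∂_2 = 12 ⇒ b_1 = 18 − 6 − 12 = 0; ∂_2 has invariant factor(s) [2] giving torsion. So H_1 ≅ Z/2Z.
rank ∂_2 = 12, rank ∂_3 = 0 ⇒ b_2 = 12 − 12 − 0 = 0. So H_2 ≅ 0.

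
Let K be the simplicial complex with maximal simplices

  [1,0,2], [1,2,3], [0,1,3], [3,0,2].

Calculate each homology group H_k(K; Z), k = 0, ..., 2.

Fix the vertex order 0 < 1 < 2 < 3 and write every simplex with vertices in increasing order. Then dim K = 2 and the simplices of K are:

  0-simplices (4): [0], [1], [2], [3]
  1-simplices (6): [0,1], [0,2], [0,3], [1,2], [1,3], [2,3]
  2-simplices (4): [0,1,2], [0,1,3], [0,2,3], [1,2,3]

Hence C_0 ≅ Z^4, C_1 ≅ Z^6, C_2 ≅ Z^4.

The boundary map ∂_1: C_1 → C_0 maps an edge to its endpoints' difference, ∂[p,q] = q − p. For instance
  ∂[0,2] = [2] − [0].
As a 4×6 matrix over Z this has rank 3, with invariant factors (1,1,1).

The boundary map ∂_2: C_2 → C_1 sends each 2-simplex [p,q,r] to [q,r] − [p,r] + [p,q]. For instance
  ∂[0,2,3] = [2,3] − [0,3] + [0,2],
  ∂[0,1,2] = [1,2] − [0,2] + [0,1].
The resulting 6×4 matrix has rank 3, and its Smith normal form has invariant factors (1,1,1).

Computing H_k = (kernel of ∂_k) / (image of ∂_{k+1}):

  H_0: rank C_0 − rank ∂_1 = 4 − 3 = 1, and the invariant factors of ∂_1 are all 1, so H_0 = Z.
  H_1: rank ker ∂_1 − rank ∂_2 = (6 − 3) − 3 = 0, and the invariant factors of ∂_2 are all 1, so H_1 = 0.
  H_2: rank ker ∂_2 − rank ∂_3 = (4 − 3) − 0 = 1, and there is no ∂_3, so H_2 = Z.

As a check, the Euler characteristic is 4 − 6 + 4 = 2, which agrees with 1 − 0 + 1 = 2.

H_0 ≅ Z,  H_1 = 0,  H_2 ≅ Z.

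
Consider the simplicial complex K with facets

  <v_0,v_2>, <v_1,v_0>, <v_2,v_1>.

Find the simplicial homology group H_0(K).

We work with the vertex ordering v_0 < v_1 < v_2. The simplices of K, each written with vertices in increasing order, are:

  0-simplices (3): [v_0], [v_1], [v_2]
  1-simplices (3): [v_0,v_1], [v_0,v_2], [v_1,v_2]

Hence C_0 ≅ Z^3, C_1 ≅ Z^3.

Boundary ∂_1: C_1 → C_0 maps an edge to its endpoints' difference, ∂[p,q] = q − p. For instance
  ∂[v_1,v_2] = [v_2] − [v_1].
As a 3×3 matrix over Z this has rank 2, with invariant factors (1,1).

Computing H_k = (kernel of ∂_k) / (image of ∂_{k+1}):

  H_0: rank C_0 − rank ∂_1 = 3 − 2 = 1, and the invariant factors of ∂_1 are all 1, so H_0 ≅ Z.

H_0 ≅ Z.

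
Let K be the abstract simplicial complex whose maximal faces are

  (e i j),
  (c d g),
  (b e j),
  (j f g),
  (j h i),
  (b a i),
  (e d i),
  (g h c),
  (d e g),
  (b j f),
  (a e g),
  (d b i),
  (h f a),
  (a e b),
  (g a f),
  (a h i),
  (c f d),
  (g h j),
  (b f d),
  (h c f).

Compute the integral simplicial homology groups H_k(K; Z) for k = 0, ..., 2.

H_0 ≅ Z,  H_1 ≅ Z ⊕ Z_2,  H_2 = 0.

Order the vertices as a < b < c < d < e < f < g < h < i < j. Listing each simplex with vertices in this order, K has dimension 2 with simplices:

  0-simplices (10): a, b, c, d, e, f, g, h, i, j
  1-simplices (30): ab, ae, af, ag, ah, ai, bd, be, bf, bi, bj, cd, cf, cg, ch, de, df, dg, di, eg, ei, ej, fg, fh, fj, gh, gj, hi, hj, ij
  2-simplices (20): abe, abi, aeg, afg, afh, ahi, bdf, bdi, bej, bfj, cdf, cdg, cfh, cgh, deg, dei, eij, fgj, ghj, hij

giving chain groups C_0 ≅ Z^10, C_1 ≅ Z^30, C_2 ≅ Z^20.

Boundary ∂_1: C_1 → C_0 maps an edge to its endpoints' difference, ∂[p,q] = q − p. For instance
  ∂ae = e − a.
The 10×30 boundary matrix has rank 9 and Smith normal form diag(1,1,1,1,1,1,1,1,1).

The boundary map ∂_2: C_2 → C_1 sends each 2-simplex [p,q,r] to [q,r] − [p,r] + [p,q]. For instance
  ∂bdf = df − bf + bd,
  ∂aeg = eg − ag + ae.
As a 30×20 matrix over Z this has rank 20, with invariant factors (1,1,1,1,1,1,1,1,1,1,1,1,1,1,1,1,1,1,1,2).

Reading off H_k = ker ∂_k / im ∂_{k+1}:

  H_0: rank C_0 − rank ∂_1 = 10 − 9 = 1, and the invariant factors of ∂_1 are all 1, so H_0 = Z.
  H_1: rank ker ∂_1 − rank ∂_2 = (30 − 9) − 20 = 1, and ∂_2 has invariant factor 2 > 1, so H_1 = Z ⊕ Z_2.
  H_2: rank ker ∂_2 − rank ∂_3 = (20 − 20) − 0 = 0, and there is no ∂_3, so H_2 = 0.

As a check, the Euler characteristic is 10 − 30 + 20 = 0, which agrees with 1 − 1 + 0 = 0.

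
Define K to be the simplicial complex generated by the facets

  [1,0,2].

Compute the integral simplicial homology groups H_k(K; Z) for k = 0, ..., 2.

H_0 ≅ Z,  H_1 = 0,  H_2 = 0.

Take the total order 0 < 1 < 2 on the vertex set. Then K (dimension 2) consists of the simplices:

  0-simplices (3): [0], [1], [2]
  1-simplices (3): [0,1], [0,2], [1,2]
  2-simplices (1): [0,1,2]

so the chain groups are C_0 ≅ Z^3, C_1 ≅ Z^3, C_2 ≅ Z^1.

Boundary ∂_1: C_1 → C_0 maps an edge to its endpoints' difference, ∂[p,q] = q − p. For instance
  ∂[0,1] = [1] − [0].
This gives a 3×3 integer matrix of rank 2; reducing to Smith normal form yields diagonal entries (1,1).

Boundary ∂_2: C_2 → C_1 maps a triangle to the signed sum of its edges. For instance
  ∂[0,1,2] = [1,2] − [0,2] + [0,1].
This gives a 3×1 integer matrix of rank 1; reducing to Smith normal form yields diagonal entries (1).

Now H_k = ker ∂_k / im ∂_{k+1}, so:

  H_0: rank C_0 − rank ∂_1 = 3 − 2 = 1, and the invariant factors of ∂_1 are all 1, so H_0 ≅ Z.
  H_1: rank ker ∂_1 − rank ∂_2 = (3 − 2) − 1 = 0, and the invariant factors of ∂_2 are all 1, so H_1 ≅ 0.
  H_2: rank ker ∂_2 − rank ∂_3 = (1 − 1) − 0 = 0, and there is no ∂_3, so H_2 ≅ 0.

As a check, the Euler characteristic is 3 − 3 + 1 = 1, which agrees with 1 − 0 + 0 = 1.
(K is a triangulation of the 2-simplex.)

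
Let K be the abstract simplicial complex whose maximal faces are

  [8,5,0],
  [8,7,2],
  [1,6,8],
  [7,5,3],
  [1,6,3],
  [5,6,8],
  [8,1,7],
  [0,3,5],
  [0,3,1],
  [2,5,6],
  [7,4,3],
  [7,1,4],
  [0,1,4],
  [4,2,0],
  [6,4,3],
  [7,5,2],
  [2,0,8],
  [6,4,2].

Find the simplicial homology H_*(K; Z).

We work with the vertex ordering 0 < 1 < 2 < 3 < 4 < 5 < 6 < 7 < 8. The simplices of K, each written with vertices in increasing order, are:

  0-simplices (9): [0], [1], [2], [3], [4], [5], [6], [7], [8]
  1-simplices (27): (27 of them)
  2-simplices (18): [0,1,3], [0,1,4], [0,2,4], [0,2,8], [0,3,5], [0,5,8], [1,3,6], [1,4,7], [1,6,8], [1,7,8], [2,4,6], [2,5,6], [2,5,7], [2,7,8], [3,4,6], [3,4,7], [3,5,7], [5,6,8]

Hence C_0 ≅ Z^9, C_1 ≅ Z^27, C_2 ≅ Z^18.

Boundary ∂_1: C_1 → C_0 sends each edge [p,q] (with p < q) to q − p. For instance
  ∂[1,6] = [6] − [1].
This gives a 9×27 integer matrix of rank 8; reducing to Smith normal form yields diagonal entries (1,1,1,1,1,1,1,1).

∂_2: C_2 → C_1 sends each 2-simplex [p,q,r] to [q,r] − [p,r] + [p,q]. For instance
  ∂[2,5,6] = [5,6] − [2,6] + [2,5],
  ∂[0,1,4] = [1,4] − [0,4] + [0,1].
The resulting 27×18 matrix has rank 18, and its Smith normal form has invariant factors (1,1,1,1,1,1,1,1,1,1,1,1,1,1,1,1,1,2).

Now H_k = ker ∂_k / im ∂_{k+1}, so:

  H_0: rank C_0 − rank ∂_1 = 9 − 8 = 1, and the invariant factors of ∂_1 are all 1, so H_0 ≅ Z.
  H_1: rank ker ∂_1 − rank ∂_2 = (27 − 8) − 18 = 1, and ∂_2 has invariant factor 2 > 1, so H_1 ≅ Z ⊕ Z/2Z.
  H_2: rank ker ∂_2 − rank ∂_3 = (18 − 18) − 0 = 0, and there is no ∂_3, so H_2 ≅ 0.

As a check, the Euler characteristic is 9 − 27 + 18 = 0, which agrees with 1 − 1 + 0 = 0.

H_0 ≅ Z,  H_1 ≅ Z ⊕ Z/2Z,  H_2 = 0.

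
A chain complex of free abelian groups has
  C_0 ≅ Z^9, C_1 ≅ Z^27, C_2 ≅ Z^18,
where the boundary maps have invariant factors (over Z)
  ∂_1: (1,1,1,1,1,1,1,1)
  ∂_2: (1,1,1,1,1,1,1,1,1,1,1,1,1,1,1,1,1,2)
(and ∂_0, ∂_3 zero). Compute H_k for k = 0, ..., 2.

H_0: b_0 = 9 − 0 − 8 = 1; torsion from ∂_1 factors > 1: none. So H_0 ≅ Z.
H_1: b_1 = 27 − 8 − 18 = 1; torsion from ∂_2 factors > 1: [2]. So H_1 ≅ Z ⊕ Z/2.
H_2: b_2 = 18 − 18 − 0 = 0; torsion from ∂_3 factors > 1: none. So H_2 ≅ 0.

H_0 ≅ Z,  H_1 ≅ Z ⊕ Z/2,  H_2 = 0.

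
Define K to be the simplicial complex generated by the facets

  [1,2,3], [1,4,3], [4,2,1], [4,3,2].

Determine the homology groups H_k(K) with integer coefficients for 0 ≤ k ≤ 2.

K has 4 vertices, 6 edges, 4 triangles.
rank ∂_0 = 0, rank ∂_1 = 3 ⇒ b_0 = 4 − 0 − 3 = 1; all invariant factors of ∂_1 are 1 so no torsion. So H_0 ≅ Z.
rank ∂_1 = 3, rank ∂_2 = 3 ⇒ b_1 = 6 − 3 − 3 = 0; all invariant factors of ∂_2 are 1 so no torsion. So H_1 ≅ 0.
rank ∂_2 = 3, rank ∂_3 = 0 ⇒ b_2 = 4 − 3 − 0 = 1. So H_2 ≅ Z.

H_0 ≅ Z,  H_1 = 0,  H_2 ≅ Z.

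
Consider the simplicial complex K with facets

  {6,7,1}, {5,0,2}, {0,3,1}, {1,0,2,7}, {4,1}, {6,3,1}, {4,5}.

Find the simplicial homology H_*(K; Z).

Fix the vertex order 0 < 1 < 2 < 3 < 4 < 5 < 6 < 7 and write every simplex with vertices in increasing order. Then dim K = 3 and the simplices of K are:

  0-simplices (8): [0], [1], [2], [3], [4], [5], [6], [7]
  1-simplices (15): [0,1], [0,2], [0,3], [0,5], [0,7], [1,2], [1,3], [1,4], [1,6], [1,7], [2,5], [2,7], [3,6], [4,5], [6,7]
  2-simplices (8): [0,1,2], [0,1,3], [0,1,7], [0,2,5], [0,2,7], [1,2,7], [1,3,6], [1,6,7]
  3-simplices (1): [0,1,2,7]

so the chain groups are C_0 ≅ Z^8, C_1 ≅ Z^15, C_2 ≅ Z^8, C_3 ≅ Z^1.

Boundary ∂_1: C_1 → C_0 maps an edge to its endpoints' difference, ∂[p,q] = q − p. For instance
  ∂[6,7] = [7] − [6].
The 8×15 boundary matrix has rank 7 and Smith normal form diag(1,1,1,1,1,1,1).

∂_2: C_2 → C_1 acts by ∂[p,q,r] = [q,r] − [p,r] + [p,q]. For instance
  ∂[0,2,7] = [2,7] − [0,7] + [0,2],
  ∂[1,3,6] = [3,6] − [1,6] + [1,3].
As a 15×8 matrix over Z this has rank 7, with invariant factors (1,1,1,1,1,1,1).

Boundary ∂_3: C_3 → C_2 sends each 3-simplex σ to the alternating sum Σ_i (−1)^i (σ with its i-th vertex removed). For instance
  ∂[0,1,2,7] = [1,2,7] − [0,2,7] + [0,1,7] − [0,1,2].
This gives a 8×1 integer matrix of rank 1; reducing to Smith normal form yields diagonal entries (1).

Computing H_k = (kernel of ∂_k) / (image of ∂_{k+1}):

  H_0: rank C_0 − rank ∂_1 = 8 − 7 = 1, and the invariant factors of ∂_1 are all 1, so H_0 = Z.
  H_1: rank ker ∂_1 − rank ∂_2 = (15 − 7) − 7 = 1, and the invariant factors of ∂_2 are all 1, so H_1 = Z.
  H_2: rank ker ∂_2 − rank ∂_3 = (8 − 7) − 1 = 0, and the invariant factors of ∂_3 are all 1, so H_2 = 0.
  H_3: rank ker ∂_3 − rank ∂_4 = (1 − 1) − 0 = 0, and there is no ∂_4, so H_3 = 0.

As a check, the Euler characteristic is 8 − 15 + 8 − 1 = 0, which agrees with 1 − 1 + 0 − 0 = 0.

H_0 = Z,  H_1 = Z,  H_2 = 0,  H_3 = 0.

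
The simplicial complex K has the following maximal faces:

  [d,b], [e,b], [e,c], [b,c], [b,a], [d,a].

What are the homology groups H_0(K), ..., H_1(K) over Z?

Fix the vertex order a < b < c < d < e and write every simplex with vertices in increasing order. Then dim K = 1 and the simplices of K are:

  0-simplices (5): a, b, c, d, e
  1-simplices (6): ab, ad, bc, bd, be, ce

giving chain groups C_0 ≅ Z^5, C_1 ≅ Z^6.

The boundary map ∂_1: C_1 → C_0 maps an edge to its endpoints' difference, ∂[p,q] = q − p. For instance
  ∂be = e − b.
The 5×6 boundary matrix has rank 4 and Smith normal form diag(1,1,1,1).

From H_k ≅ ker(∂_k) / im(∂_{k+1}) we obtain:

  H_0: rank C_0 − rank ∂_1 = 5 − 4 = 1, and the invariant factors of ∂_1 are all 1, so H_0 = Z.
  H_1: rank ker ∂_1 − rank ∂_2 = (6 − 4) − 0 = 2, and there is no ∂_2, so H_1 = Z^2.

As a check, the Euler characteristic is 5 − 6 = -1, which agrees with 1 − 2 = -1.

H_0 = Z,  H_1 = Z^2.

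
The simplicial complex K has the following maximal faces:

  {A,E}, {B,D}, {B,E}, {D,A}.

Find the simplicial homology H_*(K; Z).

H_0 ≅ Z,  H_1 ≅ Z.

Order the vertices as A < B < D < E. Listing each simplex with vertices in this order, K has dimension 1 with simplices:

  0-simplices (4): A, B, D, E
  1-simplices (4): AD, AE, BD, BE

so the chain groups are C_0 ≅ Z^4, C_1 ≅ Z^4.

The boundary map ∂_1: C_1 → C_0 maps an edge to its endpoints' difference, ∂[p,q] = q − p. For instance
  ∂AD = D − A.
The 4×4 boundary matrix has rank 3 and Smith normal form diag(1,1,1).

From H_k ≅ ker(∂_k) / im(∂_{k+1}) we obtain:

  H_0: rank C_0 − rank ∂_1 = 4 − 3 = 1, and the invariant factors of ∂_1 are all 1, so H_0 ≅ Z.
  H_1: rank ker ∂_1 − rank ∂_2 = (4 − 3) − 0 = 1, and there is no ∂_2, so H_1 ≅ Z.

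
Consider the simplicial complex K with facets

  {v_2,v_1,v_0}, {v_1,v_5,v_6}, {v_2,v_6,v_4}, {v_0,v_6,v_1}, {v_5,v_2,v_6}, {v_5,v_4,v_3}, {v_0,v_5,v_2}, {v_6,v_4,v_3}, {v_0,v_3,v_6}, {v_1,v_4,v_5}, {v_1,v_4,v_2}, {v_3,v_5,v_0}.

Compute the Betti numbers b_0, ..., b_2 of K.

K has 7 vertices, 18 edges, 12 triangles.
rank ∂_0 = 0, rank ∂_1 = 6 ⇒ b_0 = 7 − 0 − 6 = 1; all invariant factors of ∂_1 are 1 so no torsion. So H_0 = Z.
rank ∂_1 = 6, rank ∂_2 = 12 ⇒ b_1 = 18 − 6 − 12 = 0; ∂_2 has invariant factor(s) [2] giving torsion. So H_1 = Z/2Z.
rank ∂_2 = 12, rank ∂_3 = 0 ⇒ b_2 = 12 − 12 − 0 = 0. So H_2 = 0.

b_0 = 1, b_1 = 0, b_2 = 0.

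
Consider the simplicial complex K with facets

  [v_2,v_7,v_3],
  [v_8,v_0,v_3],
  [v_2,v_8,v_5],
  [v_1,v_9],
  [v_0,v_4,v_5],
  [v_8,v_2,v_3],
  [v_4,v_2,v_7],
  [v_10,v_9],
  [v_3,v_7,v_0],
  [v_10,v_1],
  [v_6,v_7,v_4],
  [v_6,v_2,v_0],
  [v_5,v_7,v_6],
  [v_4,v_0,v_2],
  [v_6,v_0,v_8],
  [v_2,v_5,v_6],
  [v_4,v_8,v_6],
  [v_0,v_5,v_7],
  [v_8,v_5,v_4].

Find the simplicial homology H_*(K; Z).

H_0 = Z^2,  H_1 = Z^3,  H_2 = Z.

K has 11 vertices, 27 edges, 16 triangles.
rank ∂_0 = 0, rank ∂_1 = 9 ⇒ b_0 = 11 − 0 − 9 = 2; all invariant factors of ∂_1 are 1 so no torsion. So H_0 ≅ Z^2.
rank ∂_1 = 9, rank ∂_2 = 15 ⇒ b_1 = 27 − 9 − 15 = 3; all invariant factors of ∂_2 are 1 so no torsion. So H_1 ≅ Z^3.
rank ∂_2 = 15, rank ∂_3 = 0 ⇒ b_2 = 16 − 15 − 0 = 1. So H_2 ≅ Z.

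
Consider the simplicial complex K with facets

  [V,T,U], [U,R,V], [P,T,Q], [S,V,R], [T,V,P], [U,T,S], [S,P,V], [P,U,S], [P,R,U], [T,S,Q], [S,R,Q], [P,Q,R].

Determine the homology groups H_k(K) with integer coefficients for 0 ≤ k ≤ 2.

H_0 = Z,  H_1 = Z/2,  H_2 = 0.

Fix the vertex order P < Q < R < S < T < U < V and write every simplex with vertices in increasing order. Then dim K = 2 and the simplices of K are:

  0-simplices (7): P, Q, R, S, T, U, V
  1-simplices (18): PQ, PR, PS, PT, PU, PV, QR, QS, QT, RS, RU, RV, ST, SU, SV, TU, TV, UV
  2-simplices (12): PQR, PQT, PRU, PSU, PSV, PTV, QRS, QST, RSV, RUV, STU, TUV

giving chain groups C_0 ≅ Z^7, C_1 ≅ Z^18, C_2 ≅ Z^12.

Boundary ∂_1: C_1 → C_0 maps an edge to its endpoints' difference, ∂[p,q] = q − p. For instance
  ∂QT = T − Q.
This gives a 7×18 integer matrix of rank 6; reducing to Smith normal form yields diagonal entries (1,1,1,1,1,1).

The boundary map ∂_2: C_2 → C_1 acts by ∂[p,q,r] = [q,r] − [p,r] + [p,q]. For instance
  ∂PQR = QR − PR + PQ,
  ∂PRU = RU − PU + PR.
As a 18×12 matrix over Z this has rank 12, with invariant factors (1,1,1,1,1,1,1,1,1,1,1,2).

Now H_k = ker ∂_k / im ∂_{k+1}, so:

  H_0: rank C_0 − rank ∂_1 = 7 − 6 = 1, and the invariant factors of ∂_1 are all 1, so H_0 ≅ Z.
  H_1: rank ker ∂_1 − rank ∂_2 = (18 − 6) − 12 = 0, and ∂_2 has invariant factor 2 > 1, so H_1 ≅ Z/2.
  H_2: rank ker ∂_2 − rank ∂_3 = (12 − 12) − 0 = 0, and there is no ∂_3, so H_2 ≅ 0.

(K is a triangulation of the real projective plane RP^2.)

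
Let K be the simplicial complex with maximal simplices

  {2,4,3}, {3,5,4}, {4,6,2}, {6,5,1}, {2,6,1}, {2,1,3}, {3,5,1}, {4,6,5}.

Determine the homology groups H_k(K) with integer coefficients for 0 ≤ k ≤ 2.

Order the vertices as 1 < 2 < 3 < 4 < 5 < 6. Listing each simplex with vertices in this order, K has dimension 2 with simplices:

  0-simplices (6): [1], [2], [3], [4], [5], [6]
  1-simplices (12): [1,2], [1,3], [1,5], [1,6], [2,3], [2,4], [2,6], [3,4], [3,5], [4,5], [4,6], [5,6]
  2-simplices (8): [1,2,3], [1,2,6], [1,3,5], [1,5,6], [2,3,4], [2,4,6], [3,4,5], [4,5,6]

so the chain groups are C_0 ≅ Z^6, C_1 ≅ Z^12, C_2 ≅ Z^8.

The boundary map ∂_1: C_1 → C_0 sends each edge [p,q] (with p < q) to q − p.
This gives a 6×12 integer matrix of rank 5; reducing to Smith normal form yields diagonal entries (1,1,1,1,1).

∂_2: C_2 → C_1 sends each 2-simplex [p,q,r] to [q,r] − [p,r] + [p,q]. For instance
  ∂[1,2,6] = [2,6] − [1,6] + [1,2],
  ∂[4,5,6] = [5,6] − [4,6] + [4,5].
The 12×8 boundary matrix has rank 7 and Smith normal form diag(1,1,1,1,1,1,1).

Reading off H_k = ker ∂_k / im ∂_{k+1}:

  H_0: rank C_0 − rank ∂_1 = 6 − 5 = 1, and the invariant factors of ∂_1 are all 1, so H_0 = Z.
  H_1: rank ker ∂_1 − rank ∂_2 = (12 − 5) − 7 = 0, and the invariant factors of ∂_2 are all 1, so H_1 = 0.
  H_2: rank ker ∂_2 − rank ∂_3 = (8 − 7) − 0 = 1, and there is no ∂_3, so H_2 = Z.

H_0 = Z,  H_1 = 0,  H_2 = Z.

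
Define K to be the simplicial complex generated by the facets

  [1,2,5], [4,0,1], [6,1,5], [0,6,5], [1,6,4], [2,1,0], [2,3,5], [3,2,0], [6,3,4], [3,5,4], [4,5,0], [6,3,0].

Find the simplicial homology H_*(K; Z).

K has 7 vertices, 18 edges, 12 triangles.
rank ∂_0 = 0, rank ∂_1 = 6 ⇒ b_0 = 7 − 0 − 6 = 1; all invariant factors of ∂_1 are 1 so no torsion. So H_0 ≅ Z.
rank ∂_1 = 6, rank ∂_2 = 12 ⇒ b_1 = 18 − 6 − 12 = 0; ∂_2 has invariant factor(s) [2] giving torsion. So H_1 ≅ Z/2.
rank ∂_2 = 12, rank ∂_3 = 0 ⇒ b_2 = 12 − 12 − 0 = 0. So H_2 ≅ 0.

H_0 = Z,  H_1 = Z/2,  H_2 = 0.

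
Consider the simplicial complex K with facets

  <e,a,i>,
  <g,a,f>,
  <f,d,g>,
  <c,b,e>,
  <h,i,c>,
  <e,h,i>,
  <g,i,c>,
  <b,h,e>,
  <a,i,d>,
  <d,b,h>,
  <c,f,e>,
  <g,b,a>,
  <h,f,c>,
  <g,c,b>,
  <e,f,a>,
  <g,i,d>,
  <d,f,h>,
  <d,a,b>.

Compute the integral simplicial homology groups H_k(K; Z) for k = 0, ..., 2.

K has 9 vertices, 27 edges, 18 triangles.
rank ∂_0 = 0, rank ∂_1 = 8 ⇒ b_0 = 9 − 0 − 8 = 1; all invariant factors of ∂_1 are 1 so no torsion. So H_0 = Z.
rank ∂_1 = 8, rank ∂_2 = 18 ⇒ b_1 = 27 − 8 − 18 = 1; ∂_2 has invariant factor(s) [2] giving torsion. So H_1 = Z ⊕ Z/2Z.
rank ∂_2 = 18, rank ∂_3 = 0 ⇒ b_2 = 18 − 18 − 0 = 0. So H_2 = 0.

H_0 = Z,  H_1 = Z ⊕ Z/2Z,  H_2 = 0.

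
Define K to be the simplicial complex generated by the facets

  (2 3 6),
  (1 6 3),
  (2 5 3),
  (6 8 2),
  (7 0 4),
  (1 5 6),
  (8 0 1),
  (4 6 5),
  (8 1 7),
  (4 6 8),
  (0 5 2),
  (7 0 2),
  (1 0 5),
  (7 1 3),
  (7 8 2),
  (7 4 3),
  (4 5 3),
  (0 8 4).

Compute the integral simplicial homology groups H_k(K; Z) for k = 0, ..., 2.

K has 9 vertices, 27 edges, 18 triangles.
rank ∂_0 = 0, rank ∂_1 = 8 ⇒ b_0 = 9 − 0 − 8 = 1; all invariant factors of ∂_1 are 1 so no torsion. So H_0 = Z.
rank ∂_1 = 8, rank ∂_2 = 18 ⇒ b_1 = 27 − 8 − 18 = 1; ∂_2 has invariant factor(s) [2] giving torsion. So H_1 = Z ⊕ Z_2.
rank ∂_2 = 18, rank ∂_3 = 0 ⇒ b_2 = 18 − 18 − 0 = 0. So H_2 = 0.

H_0 ≅ Z,  H_1 ≅ Z ⊕ Z_2,  H_2 = 0.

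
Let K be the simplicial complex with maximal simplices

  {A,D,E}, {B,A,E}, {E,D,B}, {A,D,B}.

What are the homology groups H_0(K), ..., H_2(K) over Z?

Order the vertices as A < B < D < E. Listing each simplex with vertices in this order, K has dimension 2 with simplices:

  0-simplices (4): A, B, D, E
  1-simplices (6): AB, AD, AE, BD, BE, DE
  2-simplices (4): ABD, ABE, ADE, BDE

so the chain groups are C_0 ≅ Z^4, C_1 ≅ Z^6, C_2 ≅ Z^4.

The boundary map ∂_1: C_1 → C_0 maps an edge to its endpoints' difference, ∂[p,q] = q − p. For instance
  ∂DE = E − D.
The 4×6 boundary matrix has rank 3 and Smith normal form diag(1,1,1).

The boundary map ∂_2: C_2 → C_1 sends each 2-simplex [p,q,r] to [q,r] − [p,r] + [p,q]. For instance
  ∂ADE = DE − AE + AD,
  ∂BDE = DE − BE + BD.
As a 6×4 matrix over Z this has rank 3, with invariant factors (1,1,1).

Now H_k = ker ∂_k / im ∂_{k+1}, so:

  H_0: rank C_0 − rank ∂_1 = 4 − 3 = 1, and the invariant factors of ∂_1 are all 1, so H_0 ≅ Z.
  H_1: rank ker ∂_1 − rank ∂_2 = (6 − 3) − 3 = 0, and the invariant factors of ∂_2 are all 1, so H_1 ≅ 0.
  H_2: rank ker ∂_2 − rank ∂_3 = (4 − 3) − 0 = 1, and there is no ∂_3, so H_2 ≅ Z.

H_0 = Z,  H_1 = 0,  H_2 = Z.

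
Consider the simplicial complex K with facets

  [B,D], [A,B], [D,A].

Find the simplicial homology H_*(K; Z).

Take the total order A < B < D on the vertex set. Then K (dimension 1) consists of the simplices:

  0-simplices (3): A, B, D
  1-simplices (3): AB, AD, BD

giving chain groups C_0 ≅ Z^3, C_1 ≅ Z^3.

Boundary ∂_1: C_1 → C_0 is given by ∂[p,q] = [q] − [p].
The 3×3 boundary matrix has rank 2 and Smith normal form diag(1,1).

Reading off H_k = ker ∂_k / im ∂_{k+1}:

  H_0: rank C_0 − rank ∂_1 = 3 − 2 = 1, and the invariant factors of ∂_1 are all 1, so H_0 = Z.
  H_1: rank ker ∂_1 − rank ∂_2 = (3 − 2) − 0 = 1, and there is no ∂_2, so H_1 = Z.

As a check, the Euler characteristic is 3 − 3 = 0, which agrees with 1 − 1 = 0.
(K is a triangulation of the circle S^1.)

H_0 = Z,  H_1 = Z.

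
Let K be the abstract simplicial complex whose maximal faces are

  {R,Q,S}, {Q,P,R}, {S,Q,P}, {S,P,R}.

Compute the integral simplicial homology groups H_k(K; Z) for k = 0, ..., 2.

H_0 = Z,  H_1 = 0,  H_2 = Z.

K has 4 vertices, 6 edges, 4 triangles.
rank ∂_0 = 0, rank ∂_1 = 3 ⇒ b_0 = 4 − 0 − 3 = 1; all invariant factors of ∂_1 are 1 so no torsion. So H_0 = Z.
rank ∂_1 = 3, rank ∂_2 = 3 ⇒ b_1 = 6 − 3 − 3 = 0; all invariant factors of ∂_2 are 1 so no torsion. So H_1 = 0.
rank ∂_2 = 3, rank ∂_3 = 0 ⇒ b_2 = 4 − 3 − 0 = 1. So H_2 = Z.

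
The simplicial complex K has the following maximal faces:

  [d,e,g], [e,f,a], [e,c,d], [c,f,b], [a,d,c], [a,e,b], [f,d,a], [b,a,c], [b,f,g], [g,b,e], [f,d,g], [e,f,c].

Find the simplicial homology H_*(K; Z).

H_0 ≅ Z,  H_1 ≅ Z/2,  H_2 = 0.

We work with the vertex ordering a < b < c < d < e < f < g. The simplices of K, each written with vertices in increasing order, are:

  0-simplices (7): a, b, c, d, e, f, g
  1-simplices (18): ab, ac, ad, ae, af, bc, be, bf, bg, cd, ce, cf, de, df, dg, ef, eg, fg
  2-simplices (12): abc, abe, acd, adf, aef, bcf, beg, bfg, cde, cef, deg, dfg

Hence C_0 ≅ Z^7, C_1 ≅ Z^18, C_2 ≅ Z^12.

The boundary map ∂_1: C_1 → C_0 maps an edge to its endpoints' difference, ∂[p,q] = q − p. For instance
  ∂df = f − d.
The 7×18 boundary matrix has rank 6 and Smith normal form diag(1,1,1,1,1,1).

∂_2: C_2 → C_1 acts by ∂[p,q,r] = [q,r] − [p,r] + [p,q]. For instance
  ∂cde = de − ce + cd,
  ∂adf = df − af + ad.
This gives a 18×12 integer matrix of rank 12; reducing to Smith normal form yields diagonal entries (1,1,1,1,1,1,1,1,1,1,1,2).

Computing H_k = (kernel of ∂_k) / (image of ∂_{k+1}):

  H_0: rank C_0 − rank ∂_1 = 7 − 6 = 1, and the invariant factors of ∂_1 are all 1, so H_0 ≅ Z.
  H_1: rank ker ∂_1 − rank ∂_2 = (18 − 6) − 12 = 0, and ∂_2 has invariant factor 2 > 1, so H_1 ≅ Z/2.
  H_2: rank ker ∂_2 − rank ∂_3 = (12 − 12) − 0 = 0, and there is no ∂_3, so H_2 ≅ 0.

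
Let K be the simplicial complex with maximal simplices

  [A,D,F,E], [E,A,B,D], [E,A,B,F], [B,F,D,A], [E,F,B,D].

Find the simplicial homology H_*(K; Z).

We work with the vertex ordering A < B < D < E < F. The simplices of K, each written with vertices in increasing order, are:

  0-simplices (5): A, B, D, E, F
  1-simplices (10): AB, AD, AE, AF, BD, BE, BF, DE, DF, EF
  2-simplices (10): ABD, ABE, ABF, ADE, ADF, AEF, BDE, BDF, BEF, DEF
  3-simplices (5): ABDE, ABDF, ABEF, ADEF, BDEF

Hence C_0 ≅ Z^5, C_1 ≅ Z^10, C_2 ≅ Z^10, C_3 ≅ Z^5.

Boundary ∂_1: C_1 → C_0 is given by ∂[p,q] = [q] − [p]. For instance
  ∂AE = E − A.
As a 5×10 matrix over Z this has rank 4, with invariant factors (1,1,1,1).

The boundary map ∂_2: C_2 → C_1 acts by ∂[p,q,r] = [q,r] − [p,r] + [p,q]. For instance
  ∂BEF = EF − BF + BE,
  ∂ABF = BF − AF + AB.
The resulting 10×10 matrix has rank 6, and its Smith normal form has invariant factors (1,1,1,1,1,1).

Boundary ∂_3: C_3 → C_2 sends each 3-simplex σ to the alternating sum Σ_i (−1)^i (σ with its i-th vertex removed). For instance
  ∂ADEF = DEF − AEF + ADF − ADE,
  ∂ABEF = BEF − AEF + ABF − ABE.
This gives a 10×5 integer matrix of rank 4; reducing to Smith normal form yields diagonal entries (1,1,1,1).

Now H_k = ker ∂_k / im ∂_{k+1}, so:

  H_0: rank C_0 − rank ∂_1 = 5 − 4 = 1, and the invariant factors of ∂_1 are all 1, so H_0 ≅ Z.
  H_1: rank ker ∂_1 − rank ∂_2 = (10 − 4) − 6 = 0, and the invariant factors of ∂_2 are all 1, so H_1 ≅ 0.
  H_2: rank ker ∂_2 − rank ∂_3 = (10 − 6) − 4 = 0, and the invariant factors of ∂_3 are all 1, so H_2 ≅ 0.
  H_3: rank ker ∂_3 − rank ∂_4 = (5 − 4) − 0 = 1, and there is no ∂_4, so H_3 ≅ Z.

H_0 = Z,  H_1 = 0,  H_2 = 0,  H_3 = Z.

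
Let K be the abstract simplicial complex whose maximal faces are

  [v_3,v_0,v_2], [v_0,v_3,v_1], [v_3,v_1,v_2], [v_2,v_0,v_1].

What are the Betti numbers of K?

b_0 = 1, b_1 = 0, b_2 = 1.

Take the total order v_0 < v_1 < v_2 < v_3 on the vertex set. Then K (dimension 2) consists of the simplices:

  0-simplices (4): [v_0], [v_1], [v_2], [v_3]
  1-simplices (6): [v_0,v_1], [v_0,v_2], [v_0,v_3], [v_1,v_2], [v_1,v_3], [v_2,v_3]
  2-simplices (4): [v_0,v_1,v_2], [v_0,v_1,v_3], [v_0,v_2,v_3], [v_1,v_2,v_3]

so the chain groups are C_0 ≅ Z^4, C_1 ≅ Z^6, C_2 ≅ Z^4.

∂_1: C_1 → C_0 sends each edge [p,q] (with p < q) to q − p.
As a 4×6 matrix over Z this has rank 3, with invariant factors (1,1,1).

Boundary ∂_2: C_2 → C_1 maps a triangle to the signed sum of its edges. For instance
  ∂[v_0,v_1,v_2] = [v_1,v_2] − [v_0,v_2] + [v_0,v_1],
  ∂[v_0,v_2,v_3] = [v_2,v_3] − [v_0,v_3] + [v_0,v_2].
This gives a 6×4 integer matrix of rank 3; reducing to Smith normal form yields diagonal entries (1,1,1).

Reading off H_k = ker ∂_k / im ∂_{k+1}:

  H_0: rank C_0 − rank ∂_1 = 4 − 3 = 1, and the invariant factors of ∂_1 are all 1, so H_0 = Z.
  H_1: rank ker ∂_1 − rank ∂_2 = (6 − 3) − 3 = 0, and the invariant factors of ∂_2 are all 1, so H_1 = 0.
  H_2: rank ker ∂_2 − rank ∂_3 = (4 − 3) − 0 = 1, and there is no ∂_3, so H_2 = Z.

As a check, the Euler characteristic is 4 − 6 + 4 = 2, which agrees with 1 − 0 + 1 = 2.

Hence the Betti numbers are b_0 = 1, b_1 = 0, b_2 = 1.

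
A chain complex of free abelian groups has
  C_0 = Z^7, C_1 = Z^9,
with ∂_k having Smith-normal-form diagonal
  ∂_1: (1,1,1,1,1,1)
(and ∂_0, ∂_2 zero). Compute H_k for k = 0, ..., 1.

H_0 = Z,  H_1 = Z^3.

H_0: b_0 = 7 − 0 − 6 = 1; torsion from ∂_1 factors > 1: none. So H_0 = Z.
H_1: b_1 = 9 − 6 − 0 = 3; torsion from ∂_2 factors > 1: none. So H_1 = Z^3.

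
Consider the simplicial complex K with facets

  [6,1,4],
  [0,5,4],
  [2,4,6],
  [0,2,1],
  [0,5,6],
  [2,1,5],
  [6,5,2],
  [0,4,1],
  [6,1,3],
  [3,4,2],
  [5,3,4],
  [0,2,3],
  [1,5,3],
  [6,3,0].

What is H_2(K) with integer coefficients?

H_2 = Z.

We work with the vertex ordering 0 < 1 < 2 < 3 < 4 < 5 < 6. The simplices of K, each written with vertices in increasing order, are:

  0-simplices (7): [0], [1], [2], [3], [4], [5], [6]
  1-simplices (21): [0,1], [0,2], [0,3], [0,4], [0,5], [0,6], [1,2], [1,3], [1,4], [1,5], [1,6], [2,3], [2,4], [2,5], [2,6], [3,4], [3,5], [3,6], [4,5], [4,6], [5,6]
  2-simplices (14): [0,1,2], [0,1,4], [0,2,3], [0,3,6], [0,4,5], [0,5,6], [1,2,5], [1,3,5], [1,3,6], [1,4,6], [2,3,4], [2,4,6], [2,5,6], [3,4,5]

so the chain groups are C_0 ≅ Z^7, C_1 ≅ Z^21, C_2 ≅ Z^14.

∂_1: C_1 → C_0 is given by ∂[p,q] = [q] − [p].
The resulting 7×21 matrix has rank 6, and its Smith normal form has invariant factors (1,1,1,1,1,1).

The boundary map ∂_2: C_2 → C_1 maps a triangle to the signed sum of its edges. For instance
  ∂[2,5,6] = [5,6] − [2,6] + [2,5],
  ∂[1,3,6] = [3,6] − [1,6] + [1,3].
The resulting 21×14 matrix has rank 13, and its Smith normal form has invariant factors (1,1,1,1,1,1,1,1,1,1,1,1,1).

Reading off H_k = ker ∂_k / im ∂_{k+1}:

  H_2: rank ker ∂_2 − rank ∂_3 = (14 − 13) − 0 = 1, and there is no ∂_3, so H_2 ≅ Z.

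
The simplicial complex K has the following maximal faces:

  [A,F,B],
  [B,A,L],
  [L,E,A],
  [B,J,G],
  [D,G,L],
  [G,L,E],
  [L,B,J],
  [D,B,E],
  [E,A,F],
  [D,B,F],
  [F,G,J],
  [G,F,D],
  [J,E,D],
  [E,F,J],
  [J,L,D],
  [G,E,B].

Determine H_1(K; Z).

H_1 = Z^2.

K has 8 vertices, 24 edges, 16 triangles.
rank ∂_1 = 7, rank ∂_2 = 15 ⇒ b_1 = 24 − 7 − 15 = 2; all invariant factors of ∂_2 are 1 so no torsion. So H_1 ≅ Z^2.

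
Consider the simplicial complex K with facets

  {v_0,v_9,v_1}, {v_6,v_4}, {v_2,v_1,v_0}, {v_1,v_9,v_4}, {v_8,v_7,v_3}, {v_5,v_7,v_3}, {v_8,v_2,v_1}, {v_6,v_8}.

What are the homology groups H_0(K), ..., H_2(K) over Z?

Order the vertices as v_0 < v_1 < v_2 < v_3 < v_4 < v_5 < v_6 < v_7 < v_8 < v_9. Listing each simplex with vertices in this order, K has dimension 2 with simplices:

  0-simplices (10): [v_0], [v_1], [v_2], [v_3], [v_4], [v_5], [v_6], [v_7], [v_8], [v_9]
  1-simplices (16): (16 of them)
  2-simplices (6): [v_0,v_1,v_2], [v_0,v_1,v_9], [v_1,v_2,v_8], [v_1,v_4,v_9], [v_3,v_5,v_7], [v_3,v_7,v_8]

giving chain groups C_0 ≅ Z^10, C_1 ≅ Z^16, C_2 ≅ Z^6.

∂_1: C_1 → C_0 sends each edge [p,q] (with p < q) to q − p. For instance
  ∂[v_1,v_8] = [v_8] − [v_1].
The 10×16 boundary matrix has rank 9 and Smith normal form diag(1,1,1,1,1,1,1,1,1).

The boundary map ∂_2: C_2 → C_1 maps a triangle to the signed sum of its edges. For instance
  ∂[v_0,v_1,v_9] = [v_1,v_9] − [v_0,v_9] + [v_0,v_1],
  ∂[v_3,v_5,v_7] = [v_5,v_7] − [v_3,v_7] + [v_3,v_5].
This gives a 16×6 integer matrix of rank 6; reducing to Smith normal form yields diagonal entries (1,1,1,1,1,1).

Now H_k = ker ∂_k / im ∂_{k+1}, so:

  H_0: rank C_0 − rank ∂_1 = 10 − 9 = 1, and the invariant factors of ∂_1 are all 1, so H_0 ≅ Z.
  H_1: rank ker ∂_1 − rank ∂_2 = (16 − 9) − 6 = 1, and the invariant factors of ∂_2 are all 1, so H_1 ≅ Z.
  H_2: rank ker ∂_2 − rank ∂_3 = (6 − 6) − 0 = 0, and there is no ∂_3, so H_2 ≅ 0.

As a check, the Euler characteristic is 10 − 16 + 6 = 0, which agrees with 1 − 1 + 0 = 0.

H_0 ≅ Z,  H_1 ≅ Z,  H_2 = 0.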